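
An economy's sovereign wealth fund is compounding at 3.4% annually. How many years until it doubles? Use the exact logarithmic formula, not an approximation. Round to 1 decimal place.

20.7 years

t = ln(2) / ln(1 + 0.034) = 0.6931 / 0.033435 ≈ 20.73.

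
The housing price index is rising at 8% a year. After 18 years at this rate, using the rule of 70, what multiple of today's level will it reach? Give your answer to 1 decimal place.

roughly 4.2 times

Doubles every ≈ 8.75 years (70/8).
18 years is 2.06 doublings; 2^2.06 ≈ 4.2×.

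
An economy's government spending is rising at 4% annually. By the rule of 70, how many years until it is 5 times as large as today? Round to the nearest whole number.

One doubling takes 70/4 = 17.50 years.
Reaching 5× takes log₂(5) ≈ 2.32 doublings.
2.32 × 17.50 ≈ 41 years.

about 41 years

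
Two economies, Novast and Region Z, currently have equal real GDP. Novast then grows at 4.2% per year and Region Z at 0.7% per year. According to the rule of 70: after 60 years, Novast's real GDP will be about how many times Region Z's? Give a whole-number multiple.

about 8 times

Only the 3.5-point difference matters.
70/3.5 ≈ 20.00 years per doubling of the ratio; 60 years gives 3.00 doublings, so ≈ 8×.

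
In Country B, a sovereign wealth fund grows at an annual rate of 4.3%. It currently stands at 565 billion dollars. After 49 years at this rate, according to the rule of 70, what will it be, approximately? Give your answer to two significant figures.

approximately 4600 billion dollars

It doubles every 70/4.3 ≈ 16.28 years, so 49 years is 3.01 doublings.
2^3.01 ≈ 8.06; 565 × 8.06 ≈ 4600 billion dollars.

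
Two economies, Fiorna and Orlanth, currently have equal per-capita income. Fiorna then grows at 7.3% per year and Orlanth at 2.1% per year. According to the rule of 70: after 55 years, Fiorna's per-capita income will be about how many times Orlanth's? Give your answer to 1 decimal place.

≈ 17.0 times

Fiorna pulls ahead at 5.2 pp per year, so the ratio doubles every 70/5.2 ≈ 13.46 years.
In 55 years that's 4.09 doublings: 2^4.09 ≈ 17.0.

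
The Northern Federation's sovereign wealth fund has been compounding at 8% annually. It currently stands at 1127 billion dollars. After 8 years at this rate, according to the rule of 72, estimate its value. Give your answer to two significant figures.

It doubles every 72/8 ≈ 9.00 years, so 8 years is 0.89 doublings.
2^0.89 ≈ 1.85; 1127 × 1.85 ≈ 2100 billion dollars.

approximately 2100 billion dollars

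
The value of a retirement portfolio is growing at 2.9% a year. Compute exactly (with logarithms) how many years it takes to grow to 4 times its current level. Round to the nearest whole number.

t = ln(4) / ln(1 + 0.029) = 1.3863 / 0.028587 ≈ 48.49.
≈ 48 years.

48 years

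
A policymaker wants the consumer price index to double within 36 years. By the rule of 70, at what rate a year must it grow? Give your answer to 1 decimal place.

roughly 1.9%

70 / 36 ≈ 1.94, so about 1.9% a year.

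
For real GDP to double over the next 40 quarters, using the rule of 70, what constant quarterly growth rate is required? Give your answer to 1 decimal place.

70 / 40 ≈ 1.75, so about 1.8% per quarter.

approximately 1.8%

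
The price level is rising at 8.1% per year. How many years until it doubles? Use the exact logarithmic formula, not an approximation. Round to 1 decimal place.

8.9 years

t = ln(2) / ln(1 + 0.081) = 0.6931 / 0.077887 ≈ 8.90.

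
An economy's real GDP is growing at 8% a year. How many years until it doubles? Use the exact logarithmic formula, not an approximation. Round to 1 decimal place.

t = ln(2) / ln(1 + 0.08) = 0.6931 / 0.076961 ≈ 9.01.

9.0 years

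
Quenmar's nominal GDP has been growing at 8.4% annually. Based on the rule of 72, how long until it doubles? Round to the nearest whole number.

Doubling time ≈ 72 / 8.4 = 8.57 years.

≈ 9 years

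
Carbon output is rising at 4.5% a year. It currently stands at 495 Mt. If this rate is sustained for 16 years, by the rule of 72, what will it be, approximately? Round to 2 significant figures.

about 990 Mt

Doubling time ≈ 72/4.5 = 16.00 years.
16 years is 16/16.00 ≈ 1.00 doublings, a factor of 2^1.00 ≈ 2.00.
495 × 2.00 ≈ 990 Mt.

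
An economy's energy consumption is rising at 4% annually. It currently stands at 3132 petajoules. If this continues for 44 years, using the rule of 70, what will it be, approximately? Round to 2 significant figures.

roughly 18000 petajoules

Doubling time ≈ 70/4 = 17.50 years.
44 years is 44/17.50 ≈ 2.51 doublings, a factor of 2^2.51 ≈ 5.70.
3132 × 5.70 ≈ 18000 petajoules.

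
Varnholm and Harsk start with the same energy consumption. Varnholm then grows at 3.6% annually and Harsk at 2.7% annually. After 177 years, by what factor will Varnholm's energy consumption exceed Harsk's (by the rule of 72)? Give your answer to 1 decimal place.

Varnholm pulls ahead at 0.9 pp per year, so the ratio doubles every 72/0.9 ≈ 80.00 years.
In 177 years that's 2.21 doublings: 2^2.21 ≈ 4.6.

≈ 4.6 times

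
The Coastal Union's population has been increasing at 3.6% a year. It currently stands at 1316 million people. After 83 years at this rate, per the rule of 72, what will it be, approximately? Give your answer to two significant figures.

It doubles every 72/3.6 ≈ 20.00 years, so 83 years is 4.15 doublings.
2^4.15 ≈ 17.75; 1316 × 17.75 ≈ 23000 million people.

23000 million people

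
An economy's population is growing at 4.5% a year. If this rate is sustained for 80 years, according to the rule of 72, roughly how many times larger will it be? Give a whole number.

about 32 times

Doubling time ≈ 72/4.5 = 16.00 years.
80/16.00 ≈ 5 doublings, so about 2^5 = 32×.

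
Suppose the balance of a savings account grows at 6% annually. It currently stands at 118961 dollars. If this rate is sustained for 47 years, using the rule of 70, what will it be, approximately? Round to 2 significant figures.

Doubling time ≈ 70/6 = 11.67 years.
47 years is 47/11.67 ≈ 4.03 doublings, a factor of 2^4.03 ≈ 16.34.
118961 × 16.34 ≈ 1900000 dollars.

about 1900000 dollars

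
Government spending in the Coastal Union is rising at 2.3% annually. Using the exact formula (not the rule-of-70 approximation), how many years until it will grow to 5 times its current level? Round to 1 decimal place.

t = ln(5) / ln(1 + 0.023) = 1.6094 / 0.022739 ≈ 70.78.

70.8 years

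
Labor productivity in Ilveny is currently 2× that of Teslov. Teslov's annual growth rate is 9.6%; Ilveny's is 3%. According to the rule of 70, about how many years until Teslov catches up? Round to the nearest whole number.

roughly 11 years

The growth-rate gap is 9.6% − 3% = 6.6 percentage points.
So the ratio between them halves every 70/6.6 ≈ 10.61 years.
A 2× gap closes after 1 halving: 1 × 10.61 ≈ 11 years.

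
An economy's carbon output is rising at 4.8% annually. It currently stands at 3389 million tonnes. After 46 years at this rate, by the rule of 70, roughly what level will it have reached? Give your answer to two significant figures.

Doubling time ≈ 70/4.8 = 14.58 years.
46 years is 46/14.58 ≈ 3.16 doublings, a factor of 2^3.16 ≈ 8.94.
3389 × 8.94 ≈ 30000 million tonnes.

30000 million tonnes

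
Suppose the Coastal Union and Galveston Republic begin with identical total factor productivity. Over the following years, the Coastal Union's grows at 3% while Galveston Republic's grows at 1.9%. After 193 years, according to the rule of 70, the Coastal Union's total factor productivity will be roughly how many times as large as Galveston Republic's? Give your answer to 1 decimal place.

8.2 times

Only the 1.1-point difference matters.
70/1.1 ≈ 63.64 years per doubling of the ratio; 193 years gives 3.03 doublings, so ≈ 8.2×.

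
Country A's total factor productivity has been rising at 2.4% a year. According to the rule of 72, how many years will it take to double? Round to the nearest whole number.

Doubling time ≈ 72 / 2.4 = 30.00 years.

roughly 30 years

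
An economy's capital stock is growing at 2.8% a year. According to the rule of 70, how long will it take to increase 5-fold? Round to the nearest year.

roughly 58 years

Doubling time ≈ 70/2.8 = 25.00 years.
Reaching 5× takes log₂(5) ≈ 2.32 doublings.
2.32 × 25.00 ≈ 58 years.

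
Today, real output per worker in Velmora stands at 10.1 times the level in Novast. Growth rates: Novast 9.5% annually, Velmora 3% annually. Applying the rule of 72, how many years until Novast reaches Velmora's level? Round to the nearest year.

What matters is the difference: 6.5 pp.
Rule of 72 on the gap: the ratio halves every 72/6.5 ≈ 11.08 years.
A 10.1 times gap takes log₂(10.1) ≈ 3.34 halvings to close: 3.34 × 11.08 ≈ 37 years.

about 37 years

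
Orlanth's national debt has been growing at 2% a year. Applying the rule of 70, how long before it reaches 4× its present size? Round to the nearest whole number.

about 70 years

At 2% it doubles every 70/2 ≈ 35.00 years.
Getting to 4× needs 2 doublings: 2 × 35.00 ≈ 70 years.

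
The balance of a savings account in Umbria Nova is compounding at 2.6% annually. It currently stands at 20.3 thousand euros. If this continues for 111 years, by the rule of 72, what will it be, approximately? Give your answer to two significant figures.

Doubling time ≈ 72/2.6 = 27.69 years.
111 years is 111/27.69 ≈ 4.01 doublings, a factor of 2^4.01 ≈ 16.11.
20.3 × 16.11 ≈ 330 thousand euros.

330 thousand euros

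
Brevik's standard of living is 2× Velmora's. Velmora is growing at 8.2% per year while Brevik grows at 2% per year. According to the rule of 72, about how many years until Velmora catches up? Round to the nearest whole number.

roughly 12 years

The growth-rate gap is 8.2% − 2% = 6.2 percentage points.
So the ratio between them halves every 72/6.2 ≈ 11.61 years.
A 2× gap closes after 1 halving: 1 × 11.61 ≈ 12 years.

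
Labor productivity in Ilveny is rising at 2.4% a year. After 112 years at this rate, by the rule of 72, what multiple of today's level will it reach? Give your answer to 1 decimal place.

around 13.3 times

Doubles every ≈ 30.00 years (72/2.4).
112 years is 3.73 doublings; 2^3.73 ≈ 13.3×.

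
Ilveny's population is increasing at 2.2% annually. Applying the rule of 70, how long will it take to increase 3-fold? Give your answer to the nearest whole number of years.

One doubling takes 70/2.2 = 31.82 years.
Reaching 3× takes log₂(3) ≈ 1.58 doublings.
1.58 × 31.82 ≈ 50 years.

around 50 years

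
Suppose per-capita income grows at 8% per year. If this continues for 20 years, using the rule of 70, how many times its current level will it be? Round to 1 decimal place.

Doubling time ≈ 70/8 = 8.75 years.
20 years / 8.75 ≈ 2.29 doublings → factor 2^2.29 ≈ 4.9.

roughly 4.9 times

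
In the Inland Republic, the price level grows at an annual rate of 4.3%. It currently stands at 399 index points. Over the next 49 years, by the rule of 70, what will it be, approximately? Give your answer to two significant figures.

around 3200 index points

It doubles every 70/4.3 ≈ 16.28 years, so 49 years is 3.01 doublings.
2^3.01 ≈ 8.06; 399 × 8.06 ≈ 3200 index points.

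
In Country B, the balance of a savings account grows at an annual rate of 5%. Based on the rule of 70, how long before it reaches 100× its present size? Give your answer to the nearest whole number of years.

≈ 93 years

One doubling takes 70/5 = 14.00 years.
100× is log₂ 100 ≈ 6.64 doublings, so ≈ 6.64 × 14.00 = 93 years.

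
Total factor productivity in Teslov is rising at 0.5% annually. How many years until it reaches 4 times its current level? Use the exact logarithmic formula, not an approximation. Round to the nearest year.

t = ln(4) / ln(1 + 0.005) = 1.3863 / 0.004988 ≈ 277.93.
≈ 278 years.

278 years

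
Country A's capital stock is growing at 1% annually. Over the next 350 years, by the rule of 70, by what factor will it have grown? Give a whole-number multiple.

approximately 32 times

At 1% one doubling takes ≈ 70.00 years; 350 years is 5 of them, so ×32.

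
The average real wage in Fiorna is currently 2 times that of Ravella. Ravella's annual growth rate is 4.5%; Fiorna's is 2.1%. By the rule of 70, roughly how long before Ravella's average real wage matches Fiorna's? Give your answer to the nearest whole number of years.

The growth-rate gap is 4.5% − 2.1% = 2.4 percentage points.
So the ratio between them halves every 70/2.4 ≈ 29.17 years.
A 2 times gap closes after 1 halving: 1 × 29.17 ≈ 29 years.

around 29 years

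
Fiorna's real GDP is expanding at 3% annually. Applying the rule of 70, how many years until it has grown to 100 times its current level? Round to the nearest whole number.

At 3% it doubles every 70/3 ≈ 23.33 years.
100× is log₂ 100 ≈ 6.64 doublings, so ≈ 6.64 × 23.33 = 155 years.

155 years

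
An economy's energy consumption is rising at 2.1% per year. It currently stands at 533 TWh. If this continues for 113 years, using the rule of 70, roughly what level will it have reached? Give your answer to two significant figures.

Doubling time ≈ 70/2.1 = 33.33 years.
113 years is 113/33.33 ≈ 3.39 doublings, a factor of 2^3.39 ≈ 10.48.
533 × 10.48 ≈ 5600 TWh.

5600 TWh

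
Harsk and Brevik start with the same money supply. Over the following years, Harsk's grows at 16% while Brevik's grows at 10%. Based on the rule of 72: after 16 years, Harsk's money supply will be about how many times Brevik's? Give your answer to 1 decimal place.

approximately 2.5 times

Harsk pulls ahead at 6 pp per year, so the ratio doubles every 72/6 ≈ 12.00 years.
In 16 years that's 1.33 doublings: 2^1.33 ≈ 2.5.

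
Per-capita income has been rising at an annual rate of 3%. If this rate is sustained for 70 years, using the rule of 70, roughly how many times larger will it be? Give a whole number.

roughly 8 times

Doubling time ≈ 70/3 = 23.33 years.
70/23.33 ≈ 3 doublings, so about 2^3 = 8×.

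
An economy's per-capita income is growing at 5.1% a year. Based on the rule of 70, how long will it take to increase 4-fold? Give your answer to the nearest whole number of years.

around 27 years

One doubling takes 70/5.1 = 13.73 years.
4 = 2^2, so 2 doublings → 27 years.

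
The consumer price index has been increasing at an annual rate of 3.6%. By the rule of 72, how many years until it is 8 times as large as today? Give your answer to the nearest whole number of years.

approximately 60 years

One doubling takes 72/3.6 = 20.00 years.
Getting to 8× needs 3 doublings: 3 × 20.00 ≈ 60 years.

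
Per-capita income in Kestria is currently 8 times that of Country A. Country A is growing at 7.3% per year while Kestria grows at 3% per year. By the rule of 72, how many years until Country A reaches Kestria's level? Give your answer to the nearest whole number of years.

around 50 years

What matters is the difference: 4.3 pp.
Rule of 72 on the gap: the ratio halves every 72/4.3 ≈ 16.74 years.
An 8 times gap closes after 3 halvings: 3 × 16.74 ≈ 50 years.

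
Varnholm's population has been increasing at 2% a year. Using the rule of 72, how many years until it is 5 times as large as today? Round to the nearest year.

At 2% it doubles every 72/2 ≈ 36.00 years.
Reaching 5× takes log₂(5) ≈ 2.32 doublings.
2.32 × 36.00 ≈ 84 years.

≈ 84 years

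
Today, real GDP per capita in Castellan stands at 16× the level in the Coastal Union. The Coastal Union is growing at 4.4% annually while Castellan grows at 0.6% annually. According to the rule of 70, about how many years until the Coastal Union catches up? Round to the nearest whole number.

74 years

What matters is the difference: 3.8 pp.
Rule of 70 on the gap: the ratio halves every 70/3.8 ≈ 18.42 years.
A 16× gap closes after 4 halvings: 4 × 18.42 ≈ 74 years.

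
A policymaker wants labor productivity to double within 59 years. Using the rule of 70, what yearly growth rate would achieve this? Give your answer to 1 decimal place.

70 / 59 ≈ 1.19, so about 1.2% per year.

1.2%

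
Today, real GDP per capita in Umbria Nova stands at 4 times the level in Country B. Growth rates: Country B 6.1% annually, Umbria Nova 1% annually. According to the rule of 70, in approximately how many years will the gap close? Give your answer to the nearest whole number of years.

about 27 years

What matters is the difference: 5.1 pp.
Rule of 70 on the gap: the ratio halves every 70/5.1 ≈ 13.73 years.
A 4 times gap closes after 2 halvings: 2 × 13.73 ≈ 27 years.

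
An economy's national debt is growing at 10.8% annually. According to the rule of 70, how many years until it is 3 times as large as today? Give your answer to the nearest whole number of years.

around 10 years

One doubling takes 70/10.8 = 6.48 years.
Reaching 3× takes log₂(3) ≈ 1.58 doublings.
1.58 × 6.48 ≈ 10 years.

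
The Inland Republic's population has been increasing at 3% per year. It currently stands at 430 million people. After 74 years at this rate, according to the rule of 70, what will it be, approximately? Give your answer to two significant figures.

Doubling time ≈ 70/3 = 23.33 years.
74 years is 74/23.33 ≈ 3.17 doublings, a factor of 2^3.17 ≈ 9.00.
430 × 9.00 ≈ 3900 million people.

around 3900 million people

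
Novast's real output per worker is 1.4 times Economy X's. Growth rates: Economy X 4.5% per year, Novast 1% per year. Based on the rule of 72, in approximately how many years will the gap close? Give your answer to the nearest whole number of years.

Economy X gains on Novast at 4.5% − 1% = 3.5 points a year.
At that relative rate the gap halves every 72/3.5 ≈ 20.57 years.
A 1.4 times gap takes log₂(1.4) ≈ 0.49 halvings to close: 0.49 × 20.57 ≈ 10 years.

approximately 10 years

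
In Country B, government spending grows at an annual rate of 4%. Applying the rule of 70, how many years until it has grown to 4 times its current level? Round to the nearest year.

At 4% it doubles every 70/4 ≈ 17.50 years.
Getting to 4× needs 2 doublings: 2 × 17.50 ≈ 35 years.

roughly 35 years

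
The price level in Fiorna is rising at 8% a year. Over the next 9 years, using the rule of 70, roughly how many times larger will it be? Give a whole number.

Doubling time ≈ 70/8 = 8.75 years.
9/8.75 ≈ 1 doubling, so about 2^1 = 2×.

2 times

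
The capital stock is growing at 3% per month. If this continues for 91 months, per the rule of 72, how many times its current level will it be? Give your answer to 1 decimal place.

approximately 13.8 times

Doubles every ≈ 24.00 months (72/3).
91 months is 3.79 doublings; 2^3.79 ≈ 13.8×.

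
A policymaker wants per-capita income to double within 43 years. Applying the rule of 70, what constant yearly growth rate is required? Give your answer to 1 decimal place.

70 / 43 ≈ 1.63, so about 1.6% per year.

around 1.6% per year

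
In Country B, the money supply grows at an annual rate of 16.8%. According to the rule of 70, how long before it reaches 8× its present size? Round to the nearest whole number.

≈ 13 years

Doubling time ≈ 70/16.8 = 4.17 years.
8× is 3 doublings, so 3 × 4.17 ≈ 13 years.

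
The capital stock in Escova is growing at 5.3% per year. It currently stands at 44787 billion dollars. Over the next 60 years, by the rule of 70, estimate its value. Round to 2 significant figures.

roughly 1000000 billion dollars

Doubling time ≈ 70/5.3 = 13.21 years.
60 years is 60/13.21 ≈ 4.54 doublings, a factor of 2^4.54 ≈ 23.26.
44787 × 23.26 ≈ 1000000 billion dollars.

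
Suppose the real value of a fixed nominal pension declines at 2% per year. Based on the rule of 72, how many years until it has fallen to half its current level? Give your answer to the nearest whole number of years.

Halving time ≈ 72 / 2 = 36.00 → 36 years.

≈ 36 years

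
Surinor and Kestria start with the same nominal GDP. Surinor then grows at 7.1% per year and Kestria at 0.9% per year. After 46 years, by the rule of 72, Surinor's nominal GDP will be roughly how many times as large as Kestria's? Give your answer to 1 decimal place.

about 15.6 times

Surinor pulls ahead at 6.2 pp per year, so the ratio doubles every 72/6.2 ≈ 11.61 years.
In 46 years that's 3.96 doublings: 2^3.96 ≈ 15.6.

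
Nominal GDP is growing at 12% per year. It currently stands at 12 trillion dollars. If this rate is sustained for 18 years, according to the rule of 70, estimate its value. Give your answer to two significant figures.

It doubles every 70/12 ≈ 5.83 years, so 18 years is 3.09 doublings.
2^3.09 ≈ 8.51; 12 × 8.51 ≈ 100 trillion dollars.

about 100 trillion dollars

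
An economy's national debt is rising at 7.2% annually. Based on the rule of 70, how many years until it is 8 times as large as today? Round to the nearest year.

At 7.2% it doubles every 70/7.2 ≈ 9.72 years.
8 = 2^3, so 3 doublings → 29 years.

roughly 29 years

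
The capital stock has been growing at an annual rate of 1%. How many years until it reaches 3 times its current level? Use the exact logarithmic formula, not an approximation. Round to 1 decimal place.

t = ln(3) / ln(1 + 0.01) = 1.0986 / 0.009950 ≈ 110.41.

110.4 years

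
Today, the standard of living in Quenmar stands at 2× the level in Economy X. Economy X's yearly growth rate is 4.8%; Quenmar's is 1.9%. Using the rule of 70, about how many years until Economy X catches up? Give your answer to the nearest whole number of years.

The growth-rate gap is 4.8% − 1.9% = 2.9 percentage points.
So the ratio between them halves every 70/2.9 ≈ 24.14 years.
A 2× gap closes after 1 halving: 1 × 24.14 ≈ 24 years.

around 24 years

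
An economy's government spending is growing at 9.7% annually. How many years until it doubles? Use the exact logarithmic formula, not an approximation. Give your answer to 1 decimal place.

7.5 years

t = ln(2) / ln(1 + 0.097) = 0.6931 / 0.092579 ≈ 7.49.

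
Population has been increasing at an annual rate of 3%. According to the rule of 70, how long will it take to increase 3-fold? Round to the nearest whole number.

about 37 years

At 3% it doubles every 70/3 ≈ 23.33 years.
3× is log₂ 3 ≈ 1.58 doublings, so ≈ 1.58 × 23.33 = 37 years.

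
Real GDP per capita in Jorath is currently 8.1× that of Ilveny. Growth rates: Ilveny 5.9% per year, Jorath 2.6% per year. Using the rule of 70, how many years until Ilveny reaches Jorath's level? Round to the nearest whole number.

roughly 64 years

What matters is the difference: 3.3 pp.
Rule of 70 on the gap: the ratio halves every 70/3.3 ≈ 21.21 years.
An 8.1× gap takes log₂(8.1) ≈ 3.02 halvings to close: 3.02 × 21.21 ≈ 64 years.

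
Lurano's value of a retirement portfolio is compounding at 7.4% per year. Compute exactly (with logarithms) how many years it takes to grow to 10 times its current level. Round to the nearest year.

32 years

t = ln(10) / ln(1 + 0.074) = 2.3026 / 0.071390 ≈ 32.25.
≈ 32 years.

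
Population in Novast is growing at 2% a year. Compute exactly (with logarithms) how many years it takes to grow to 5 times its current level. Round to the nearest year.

81 years

t = ln(5) / ln(1 + 0.02) = 1.6094 / 0.019803 ≈ 81.27.
≈ 81 years.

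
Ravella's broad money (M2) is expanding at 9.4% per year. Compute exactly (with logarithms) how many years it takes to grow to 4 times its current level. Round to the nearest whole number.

t = ln(4) / ln(1 + 0.094) = 1.3863 / 0.089841 ≈ 15.43.
≈ 15 years.

15 years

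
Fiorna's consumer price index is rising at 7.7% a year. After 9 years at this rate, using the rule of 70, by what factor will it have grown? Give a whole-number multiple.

≈ 2 times

Doubling time ≈ 70/7.7 = 9.09 years.
9/9.09 ≈ 1 doubling, so about 2^1 = 2×.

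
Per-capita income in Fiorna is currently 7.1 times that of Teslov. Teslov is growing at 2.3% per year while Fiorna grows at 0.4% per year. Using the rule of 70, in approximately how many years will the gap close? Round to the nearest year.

What matters is the difference: 1.9 pp.
Rule of 70 on the gap: the ratio halves every 70/1.9 ≈ 36.84 years.
A 7.1 times gap takes log₂(7.1) ≈ 2.83 halvings to close: 2.83 × 36.84 ≈ 104 years.

104 years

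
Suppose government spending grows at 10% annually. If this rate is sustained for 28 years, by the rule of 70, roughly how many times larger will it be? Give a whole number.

At 10% one doubling takes ≈ 7.00 years; 28 years is 4 of them, so ×16.

approximately 16 times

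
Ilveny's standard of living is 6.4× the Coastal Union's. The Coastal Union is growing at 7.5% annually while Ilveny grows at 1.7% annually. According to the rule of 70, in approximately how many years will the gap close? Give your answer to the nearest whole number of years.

32 years

What matters is the difference: 5.8 pp.
Rule of 70 on the gap: the ratio halves every 70/5.8 ≈ 12.07 years.
A 6.4× gap takes log₂(6.4) ≈ 2.68 halvings to close: 2.68 × 12.07 ≈ 32 years.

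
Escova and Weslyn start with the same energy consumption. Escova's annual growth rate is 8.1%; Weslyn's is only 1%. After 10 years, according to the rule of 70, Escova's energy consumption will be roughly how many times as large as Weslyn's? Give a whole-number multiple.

approximately 2 times

Rate gap = 8.1% − 1% = 7.1 points.
The ratio doubles every 70/7.1 ≈ 9.86 years.
10/9.86 ≈ 1.01 doublings → ratio ≈ 2^1.01 ≈ 2.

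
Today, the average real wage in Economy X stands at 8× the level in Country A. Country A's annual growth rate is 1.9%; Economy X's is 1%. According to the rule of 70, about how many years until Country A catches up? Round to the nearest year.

around 233 years

What matters is the difference: 0.9 pp.
Rule of 70 on the gap: the ratio halves every 70/0.9 ≈ 77.78 years.
An 8× gap closes after 3 halvings: 3 × 77.78 ≈ 233 years.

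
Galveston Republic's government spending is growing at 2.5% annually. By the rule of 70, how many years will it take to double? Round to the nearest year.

about 28 years

70/2.5 ≈ 28.00, so it doubles roughly every 28 years.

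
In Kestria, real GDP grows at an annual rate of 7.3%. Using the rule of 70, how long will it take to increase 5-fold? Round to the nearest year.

around 22 years

At 7.3% it doubles every 70/7.3 ≈ 9.59 years.
5× is log₂ 5 ≈ 2.32 doublings, so ≈ 2.32 × 9.59 = 22 years.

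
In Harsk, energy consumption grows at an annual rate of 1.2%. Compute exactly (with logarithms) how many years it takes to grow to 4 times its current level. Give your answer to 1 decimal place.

t = ln(4) / ln(1 + 0.012) = 1.3863 / 0.011929 ≈ 116.21.

116.2 years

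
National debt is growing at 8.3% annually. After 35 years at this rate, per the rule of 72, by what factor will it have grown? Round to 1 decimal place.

Doubling time ≈ 72/8.3 = 8.67 years.
35 years / 8.67 ≈ 4.04 doublings → factor 2^4.04 ≈ 16.4.

roughly 16.4 times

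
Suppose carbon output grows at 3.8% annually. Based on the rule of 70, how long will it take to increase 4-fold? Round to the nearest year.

At 3.8% it doubles every 70/3.8 ≈ 18.42 years.
4 = 2^2, so 2 doublings → 37 years.

roughly 37 years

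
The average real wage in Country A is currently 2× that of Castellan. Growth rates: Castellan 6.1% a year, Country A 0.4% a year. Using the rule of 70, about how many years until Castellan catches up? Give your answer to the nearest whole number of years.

12 years

The growth-rate gap is 6.1% − 0.4% = 5.7 percentage points.
So the ratio between them halves every 70/5.7 ≈ 12.28 years.
A 2× gap closes after 1 halving: 1 × 12.28 ≈ 12 years.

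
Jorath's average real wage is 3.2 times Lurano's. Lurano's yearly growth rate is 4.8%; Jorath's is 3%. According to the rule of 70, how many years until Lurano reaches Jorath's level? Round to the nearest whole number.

approximately 65 years

The growth-rate gap is 4.8% − 3% = 1.8 percentage points.
So the ratio between them halves every 70/1.8 ≈ 38.89 years.
A 3.2 times gap takes log₂(3.2) ≈ 1.68 halvings to close: 1.68 × 38.89 ≈ 65 years.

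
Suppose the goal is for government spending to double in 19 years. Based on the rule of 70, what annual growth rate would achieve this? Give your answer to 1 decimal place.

70 / 19 ≈ 3.68, so about 3.7% annually.

3.7%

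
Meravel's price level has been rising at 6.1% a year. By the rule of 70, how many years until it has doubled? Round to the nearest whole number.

approximately 11 years

70/6.1 ≈ 11.48, so it doubles roughly every 11 years.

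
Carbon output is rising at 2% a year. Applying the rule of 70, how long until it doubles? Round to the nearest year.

Doubling time ≈ 70 / 2 = 35.00 years.

about 35 years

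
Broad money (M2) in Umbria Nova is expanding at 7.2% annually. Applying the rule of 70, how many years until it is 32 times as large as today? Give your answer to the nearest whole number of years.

At 7.2% it doubles every 70/7.2 ≈ 9.72 years.
32× is 5 doublings, so 5 × 9.72 ≈ 49 years.

around 49 years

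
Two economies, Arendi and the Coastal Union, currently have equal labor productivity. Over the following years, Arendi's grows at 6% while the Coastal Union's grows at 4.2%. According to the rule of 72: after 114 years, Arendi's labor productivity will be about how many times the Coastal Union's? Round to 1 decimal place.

Arendi pulls ahead at 1.8 pp per year, so the ratio doubles every 72/1.8 ≈ 40.00 years.
In 114 years that's 2.85 doublings: 2^2.85 ≈ 7.2.

roughly 7.2 times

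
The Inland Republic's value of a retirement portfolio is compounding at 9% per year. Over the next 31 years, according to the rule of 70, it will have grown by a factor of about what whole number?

70/9 ≈ 7.78 years per doubling.
31 years fits 4 doublings: 2^4 = 16.

≈ 16 times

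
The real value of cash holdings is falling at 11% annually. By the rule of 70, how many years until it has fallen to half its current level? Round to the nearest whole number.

about 6 years

The rule works in reverse for decay: 70/11 ≈ 6.36 years to halve.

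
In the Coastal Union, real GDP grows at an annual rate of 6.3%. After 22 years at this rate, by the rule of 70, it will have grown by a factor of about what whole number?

4 times

Doubling time ≈ 70/6.3 = 11.11 years.
22/11.11 ≈ 2 doublings, so about 2^2 = 4×.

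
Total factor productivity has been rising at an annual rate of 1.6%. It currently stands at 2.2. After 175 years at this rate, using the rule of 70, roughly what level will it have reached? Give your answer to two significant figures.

≈ 35

Doubling time ≈ 70/1.6 = 43.75 years.
175 years is 175/43.75 ≈ 4.00 doublings, a factor of 2^4.00 ≈ 16.00.
2.2 × 16.00 ≈ 35.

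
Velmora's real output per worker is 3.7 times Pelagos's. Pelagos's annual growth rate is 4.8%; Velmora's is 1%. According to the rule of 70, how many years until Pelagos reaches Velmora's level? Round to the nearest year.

roughly 35 years

The growth-rate gap is 4.8% − 1% = 3.8 percentage points.
So the ratio between them halves every 70/3.8 ≈ 18.42 years.
A 3.7 times gap takes log₂(3.7) ≈ 1.89 halvings to close: 1.89 × 18.42 ≈ 35 years.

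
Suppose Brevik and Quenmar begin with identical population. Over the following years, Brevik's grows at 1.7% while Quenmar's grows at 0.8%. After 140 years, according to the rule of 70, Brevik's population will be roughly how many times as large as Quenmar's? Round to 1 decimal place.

Brevik pulls ahead at 0.9 pp per year, so the ratio doubles every 70/0.9 ≈ 77.78 years.
In 140 years that's 1.80 doublings: 2^1.80 ≈ 3.5.

around 3.5 times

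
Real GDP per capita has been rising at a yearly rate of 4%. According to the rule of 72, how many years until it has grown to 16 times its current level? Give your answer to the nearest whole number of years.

One doubling takes 72/4 = 18.00 years.
16 = 2^4, so 4 doublings → 72 years.

approximately 72 years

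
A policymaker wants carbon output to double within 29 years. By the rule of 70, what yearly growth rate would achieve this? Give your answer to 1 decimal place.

70 / 29 ≈ 2.41, so about 2.4% per year.

roughly 2.4% per year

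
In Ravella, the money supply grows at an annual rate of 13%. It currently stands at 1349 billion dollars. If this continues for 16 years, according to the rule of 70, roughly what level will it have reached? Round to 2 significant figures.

Doubling time ≈ 70/13 = 5.38 years.
16 years is 16/5.38 ≈ 2.97 doublings, a factor of 2^2.97 ≈ 7.84.
1349 × 7.84 ≈ 11000 billion dollars.

11000 billion dollars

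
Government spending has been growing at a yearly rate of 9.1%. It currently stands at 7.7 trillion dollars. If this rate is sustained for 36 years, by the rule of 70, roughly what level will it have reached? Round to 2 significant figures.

It doubles every 70/9.1 ≈ 7.69 years, so 36 years is 4.68 doublings.
2^4.68 ≈ 25.63; 7.7 × 25.63 ≈ 200 trillion dollars.

around 200 trillion dollars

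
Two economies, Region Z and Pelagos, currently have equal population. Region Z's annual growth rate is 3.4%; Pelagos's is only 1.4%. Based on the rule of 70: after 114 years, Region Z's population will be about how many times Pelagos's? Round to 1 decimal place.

around 9.6 times

Only the 2-point difference matters.
70/2 ≈ 35.00 years per doubling of the ratio; 114 years gives 3.26 doublings, so ≈ 9.6×.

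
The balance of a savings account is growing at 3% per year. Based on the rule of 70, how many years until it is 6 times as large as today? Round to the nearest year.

≈ 60 years

At 3% it doubles every 70/3 ≈ 23.33 years.
Reaching 6× takes log₂(6) ≈ 2.58 doublings.
2.58 × 23.33 ≈ 60 years.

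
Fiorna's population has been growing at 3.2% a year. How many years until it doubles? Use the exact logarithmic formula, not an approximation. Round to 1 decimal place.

22.0 years

t = ln(2) / ln(1 + 0.032) = 0.6931 / 0.031499 ≈ 22.00.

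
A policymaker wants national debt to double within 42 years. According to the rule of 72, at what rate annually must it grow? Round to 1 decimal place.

around 1.7% annually

72 / 42 ≈ 1.71, so about 1.7% annually.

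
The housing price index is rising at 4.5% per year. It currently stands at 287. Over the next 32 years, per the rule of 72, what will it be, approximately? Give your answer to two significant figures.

Doubling time ≈ 72/4.5 = 16.00 years.
32 years is 32/16.00 ≈ 2.00 doublings, a factor of 2^2.00 ≈ 4.00.
287 × 4.00 ≈ 1100.

approximately 1100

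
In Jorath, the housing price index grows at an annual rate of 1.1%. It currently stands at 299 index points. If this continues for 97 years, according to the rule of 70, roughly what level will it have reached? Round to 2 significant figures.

It doubles every 70/1.1 ≈ 63.64 years, so 97 years is 1.52 doublings.
2^1.52 ≈ 2.87; 299 × 2.87 ≈ 860 index points.

around 860 index points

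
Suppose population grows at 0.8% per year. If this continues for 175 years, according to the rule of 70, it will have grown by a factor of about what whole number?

4 times

Doubling time ≈ 70/0.8 = 87.50 years.
175/87.50 ≈ 2 doublings, so about 2^2 = 4×.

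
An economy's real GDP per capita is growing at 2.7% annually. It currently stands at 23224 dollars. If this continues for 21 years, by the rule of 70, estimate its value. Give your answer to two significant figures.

about 41000 dollars

It doubles every 70/2.7 ≈ 25.93 years, so 21 years is 0.81 doublings.
2^0.81 ≈ 1.75; 23224 × 1.75 ≈ 41000 dollars.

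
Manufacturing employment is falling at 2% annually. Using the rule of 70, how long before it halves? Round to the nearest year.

approximately 35 years

The rule works in reverse for decay: 70/2 ≈ 35.00 years to halve.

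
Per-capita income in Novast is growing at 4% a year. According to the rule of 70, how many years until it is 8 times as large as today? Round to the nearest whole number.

At 4% it doubles every 70/4 ≈ 17.50 years.
Getting to 8× needs 3 doublings: 3 × 17.50 ≈ 53 years.

approximately 53 years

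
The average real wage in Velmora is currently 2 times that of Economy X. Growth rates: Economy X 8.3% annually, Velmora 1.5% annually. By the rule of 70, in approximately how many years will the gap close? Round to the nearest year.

roughly 10 years

The growth-rate gap is 8.3% − 1.5% = 6.8 percentage points.
So the ratio between them halves every 70/6.8 ≈ 10.29 years.
A 2 times gap closes after 1 halving: 1 × 10.29 ≈ 10 years.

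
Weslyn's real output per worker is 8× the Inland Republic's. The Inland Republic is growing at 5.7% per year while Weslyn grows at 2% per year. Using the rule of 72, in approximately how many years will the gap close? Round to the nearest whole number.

The growth-rate gap is 5.7% − 2% = 3.7 percentage points.
So the ratio between them halves every 72/3.7 ≈ 19.46 years.
An 8× gap closes after 3 halvings: 3 × 19.46 ≈ 58 years.

approximately 58 years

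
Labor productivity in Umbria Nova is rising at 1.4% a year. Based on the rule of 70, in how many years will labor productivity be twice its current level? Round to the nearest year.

70/1.4 ≈ 50.00, so it doubles roughly every 50 years.

≈ 50 years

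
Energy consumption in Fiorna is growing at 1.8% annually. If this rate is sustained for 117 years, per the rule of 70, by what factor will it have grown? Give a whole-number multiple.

≈ 8 times

At 1.8% one doubling takes ≈ 38.89 years; 117 years is 3 of them, so ×8.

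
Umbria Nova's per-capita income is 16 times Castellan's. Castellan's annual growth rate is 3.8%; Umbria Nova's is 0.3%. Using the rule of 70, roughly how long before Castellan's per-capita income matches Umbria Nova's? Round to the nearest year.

Castellan gains on Umbria Nova at 3.8% − 0.3% = 3.5 points a year.
At that relative rate the gap halves every 70/3.5 ≈ 20.00 years.
A 16 times gap closes after 4 halvings: 4 × 20.00 ≈ 80 years.

≈ 80 years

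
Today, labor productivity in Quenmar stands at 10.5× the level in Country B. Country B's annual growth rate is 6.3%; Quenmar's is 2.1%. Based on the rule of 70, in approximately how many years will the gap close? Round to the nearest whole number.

Country B gains on Quenmar at 6.3% − 2.1% = 4.2 points a year.
At that relative rate the gap halves every 70/4.2 ≈ 16.67 years.
A 10.5× gap takes log₂(10.5) ≈ 3.39 halvings to close: 3.39 × 16.67 ≈ 57 years.

≈ 57 years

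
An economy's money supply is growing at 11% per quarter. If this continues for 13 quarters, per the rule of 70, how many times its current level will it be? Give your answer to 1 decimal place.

Doubles every ≈ 6.36 quarters (70/11).
13 quarters is 2.04 doublings; 2^2.04 ≈ 4.1×.

around 4.1 times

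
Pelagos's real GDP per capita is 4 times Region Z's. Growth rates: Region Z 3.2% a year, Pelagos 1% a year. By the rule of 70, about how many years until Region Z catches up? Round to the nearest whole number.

What matters is the difference: 2.2 pp.
Rule of 70 on the gap: the ratio halves every 70/2.2 ≈ 31.82 years.
A 4 times gap closes after 2 halvings: 2 × 31.82 ≈ 64 years.

roughly 64 years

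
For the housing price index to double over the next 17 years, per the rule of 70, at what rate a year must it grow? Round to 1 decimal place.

approximately 4.1%

70 / 17 ≈ 4.12, so about 4.1% a year.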